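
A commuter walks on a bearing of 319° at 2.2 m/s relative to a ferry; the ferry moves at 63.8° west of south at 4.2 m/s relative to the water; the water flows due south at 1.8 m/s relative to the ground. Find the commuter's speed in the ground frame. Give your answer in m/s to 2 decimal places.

5.58 m/s

In east/north components (m/s): commuter relative to ferry = (-1.443, 1.660); ferry relative to water = (-3.768, -1.854); water relative to ground = (0.000, -1.800).
Sum = (-5.212, -1.994) m/s.
Speed = |(-5.212, -1.994)| = 5.580 m/s.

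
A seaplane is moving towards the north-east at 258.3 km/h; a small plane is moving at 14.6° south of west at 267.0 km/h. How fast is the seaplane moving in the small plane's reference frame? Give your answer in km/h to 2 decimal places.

Taking east as x and north as y: seaplane velocity = (182.646, 182.646) km/h; small plane velocity = (-258.378, -67.303) km/h.
Velocity of seaplane relative to small plane = (182.646, 182.646) − (-258.378, -67.303) = (441.024, 249.948) km/h.
Magnitude = |(441.024, 249.948)| = 506.928 km/h.

506.93 km/h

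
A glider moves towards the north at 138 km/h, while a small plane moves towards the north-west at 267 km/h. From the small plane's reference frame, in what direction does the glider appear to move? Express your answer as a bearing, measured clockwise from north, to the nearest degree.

Taking east as x and north as y: glider velocity = (0.000, 138.000) km/h; small plane velocity = (-188.798, 188.798) km/h.
Velocity of glider relative to small plane = (0.000, 138.000) − (-188.798, 188.798) = (188.798, -50.798) km/h.
Bearing = atan2(188.80, -50.80) = 105.06° clockwise from north.

105°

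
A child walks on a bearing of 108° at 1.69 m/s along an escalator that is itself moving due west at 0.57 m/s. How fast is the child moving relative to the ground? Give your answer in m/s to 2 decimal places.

Taking east as x and north as y: escalator velocity = (-0.570, 0.000) m/s; child velocity relative to escalator = (1.607, -0.522) m/s.
Velocity relative to ground = (-0.570, 0.000) + (1.607, -0.522) = (1.037, -0.522) m/s.
Speed = |(1.037, -0.522)| = 1.161 m/s.

1.16 m/s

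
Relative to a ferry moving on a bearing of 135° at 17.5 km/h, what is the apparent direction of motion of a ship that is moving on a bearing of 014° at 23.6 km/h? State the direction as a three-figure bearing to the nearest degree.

Taking east as x and north as y: ship velocity = (5.709, 22.899) km/h; ferry velocity = (12.374, -12.374) km/h.
Velocity of ship relative to ferry = (5.709, 22.899) − (12.374, -12.374) = (-6.665, 35.273) km/h.
Bearing = atan2(-6.67, 35.27) = 349.30° clockwise from north.

349°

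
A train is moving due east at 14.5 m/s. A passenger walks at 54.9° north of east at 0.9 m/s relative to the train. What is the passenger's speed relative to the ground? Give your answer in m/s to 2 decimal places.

Taking east as x and north as y: train velocity = (14.500, 0.000) m/s; passenger velocity relative to train = (0.518, 0.736) m/s.
Velocity relative to ground = (14.500, 0.000) + (0.518, 0.736) = (15.018, 0.736) m/s.
Speed = |(15.018, 0.736)| = 15.036 m/s.

15.04 m/s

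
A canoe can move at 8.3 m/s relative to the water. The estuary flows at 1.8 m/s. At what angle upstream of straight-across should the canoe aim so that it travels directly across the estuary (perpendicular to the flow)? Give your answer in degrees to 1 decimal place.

To cancel the current, the upstream component of the canoe's velocity must equal the flow: 8.3 sin θ = 1.8.
sin θ = 1.8 / 8.3 = 0.2169.
θ = arcsin(0.2169) = 12.525°.

12.5°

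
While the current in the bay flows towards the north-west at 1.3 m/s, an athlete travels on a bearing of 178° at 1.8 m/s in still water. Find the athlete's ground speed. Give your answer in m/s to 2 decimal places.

1.23 m/s

Taking east as x and north as y: velocity relative to the water = (0.063, -1.799) m/s; the water relative to ground = (-0.919, 0.919) m/s.
Velocity relative to ground = (0.063, -1.799) + (-0.919, 0.919) = (-0.856, -0.880) m/s.
Speed = |(-0.856, -0.880)| = 1.228 m/s.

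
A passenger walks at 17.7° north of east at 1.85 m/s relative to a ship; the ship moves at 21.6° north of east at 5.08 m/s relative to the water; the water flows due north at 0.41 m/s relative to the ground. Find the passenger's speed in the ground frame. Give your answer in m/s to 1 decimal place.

7.1 m/s

In east/north components (m/s): passenger relative to ship = (1.762, 0.562); ship relative to water = (4.723, 1.870); water relative to ground = (0.000, 0.410).
Sum = (6.486, 2.843) m/s.
Speed = |(6.486, 2.843)| = 7.081 m/s.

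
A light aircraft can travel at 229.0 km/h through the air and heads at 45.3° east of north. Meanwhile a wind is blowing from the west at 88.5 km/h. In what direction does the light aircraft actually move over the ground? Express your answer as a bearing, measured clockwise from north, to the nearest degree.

Taking east as x and north as y: velocity relative to the air = (162.773, 161.077) km/h; the air relative to ground = (88.500, 0.000) km/h.
Velocity relative to ground = (162.773, 161.077) + (88.500, 0.000) = (251.273, 161.077) km/h.
Bearing = atan2(251.27, 161.08) = 57.34° clockwise from north.

057°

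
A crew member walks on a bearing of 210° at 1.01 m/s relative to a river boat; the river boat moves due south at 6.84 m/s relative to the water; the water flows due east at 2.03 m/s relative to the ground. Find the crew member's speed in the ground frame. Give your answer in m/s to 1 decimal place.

7.9 m/s

In east/north components (m/s): crew member relative to river boat = (-0.505, -0.875); river boat relative to water = (0.000, -6.840); water relative to ground = (2.030, 0.000).
Sum = (1.525, -7.715) m/s.
Speed = |(1.525, -7.715)| = 7.864 m/s.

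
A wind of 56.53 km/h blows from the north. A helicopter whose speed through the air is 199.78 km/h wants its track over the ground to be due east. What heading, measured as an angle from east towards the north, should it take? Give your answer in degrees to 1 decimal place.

The wind pushes perpendicular to the desired track; the heading must have a component into the wind equal to 56.53 km/h: 199.78 sin θ = 56.53.
sin θ = 0.2830, so θ = 16.437°.

16.4°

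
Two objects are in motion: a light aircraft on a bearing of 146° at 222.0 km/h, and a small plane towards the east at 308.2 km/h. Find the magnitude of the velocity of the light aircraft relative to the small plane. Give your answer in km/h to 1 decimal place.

260.3 km/h

Taking east as x and north as y: light aircraft velocity = (124.141, -184.046) km/h; small plane velocity = (308.200, 0.000) km/h.
Velocity of light aircraft relative to small plane = (124.141, -184.046) − (308.200, 0.000) = (-184.059, -184.046) km/h.
Magnitude = |(-184.059, -184.046)| = 260.290 km/h.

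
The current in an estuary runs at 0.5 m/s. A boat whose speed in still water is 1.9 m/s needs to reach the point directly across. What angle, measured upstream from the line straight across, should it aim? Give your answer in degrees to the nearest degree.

To cancel the current, the upstream component of the boat's velocity must equal the flow: 1.9 sin θ = 0.5.
sin θ = 0.5 / 1.9 = 0.2632.
θ = arcsin(0.2632) = 15.258°.

15°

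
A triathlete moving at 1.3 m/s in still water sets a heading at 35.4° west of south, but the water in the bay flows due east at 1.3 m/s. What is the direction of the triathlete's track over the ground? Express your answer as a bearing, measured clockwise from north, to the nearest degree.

153°

Taking east as x and north as y: velocity relative to the water = (-0.753, -1.060) m/s; the water relative to ground = (1.300, 0.000) m/s.
Velocity relative to ground = (-0.753, -1.060) + (1.300, 0.000) = (0.547, -1.060) m/s.
Bearing = atan2(0.55, -1.06) = 152.70° clockwise from north.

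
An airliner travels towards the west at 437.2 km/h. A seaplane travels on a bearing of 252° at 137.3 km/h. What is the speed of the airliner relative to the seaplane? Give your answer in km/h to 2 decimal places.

309.54 km/h

Taking east as x and north as y: airliner velocity = (-437.200, 0.000) km/h; seaplane velocity = (-130.580, -42.428) km/h.
Velocity of airliner relative to seaplane = (-437.200, 0.000) − (-130.580, -42.428) = (-306.620, 42.428) km/h.
Magnitude = |(-306.620, 42.428)| = 309.541 km/h.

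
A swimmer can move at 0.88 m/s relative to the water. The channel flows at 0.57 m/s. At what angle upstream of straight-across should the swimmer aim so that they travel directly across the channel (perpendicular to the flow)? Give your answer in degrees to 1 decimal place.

40.4°

To cancel the current, the upstream component of the swimmer's velocity must equal the flow: 0.88 sin θ = 0.57.
sin θ = 0.57 / 0.88 = 0.6477.
θ = arcsin(0.6477) = 40.370°.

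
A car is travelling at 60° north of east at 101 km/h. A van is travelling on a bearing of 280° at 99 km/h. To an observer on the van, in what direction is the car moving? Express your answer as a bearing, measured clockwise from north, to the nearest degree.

Taking east as x and north as y: car velocity = (50.500, 87.469) km/h; van velocity = (-97.496, 17.191) km/h.
Velocity of car relative to van = (50.500, 87.469) − (-97.496, 17.191) = (147.996, 70.277) km/h.
Bearing = atan2(148.00, 70.28) = 64.60° clockwise from north.

065°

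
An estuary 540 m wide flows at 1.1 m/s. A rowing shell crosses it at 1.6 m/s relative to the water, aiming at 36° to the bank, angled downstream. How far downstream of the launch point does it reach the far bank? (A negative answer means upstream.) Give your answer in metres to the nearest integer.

Perpendicular speed = 0.940 m/s; crossing time = 540 / 0.940 = 574.189 s.
Net downstream speed = 2.394 m/s.
Drift = 2.394 × 574.189 = 1374.854 m (downstream).

1375 m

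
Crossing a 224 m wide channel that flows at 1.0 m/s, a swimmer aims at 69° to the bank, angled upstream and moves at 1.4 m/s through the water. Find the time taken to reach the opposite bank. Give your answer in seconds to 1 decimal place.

171.4 s

The component of the swimmer's velocity perpendicular to the bank is 1.4 × sin 69° = 1.307 m/s.
The flow acts along the bank and has no component across it.
Time = 224 / 1.307 = 171.383 s.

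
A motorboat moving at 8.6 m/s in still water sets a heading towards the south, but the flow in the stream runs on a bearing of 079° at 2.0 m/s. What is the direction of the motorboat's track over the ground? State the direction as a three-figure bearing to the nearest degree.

167°

Taking east as x and north as y: velocity relative to the water = (0.000, -8.600) m/s; the water relative to ground = (1.963, 0.382) m/s.
Velocity relative to ground = (0.000, -8.600) + (1.963, 0.382) = (1.963, -8.218) m/s.
Bearing = atan2(1.96, -8.22) = 166.56° clockwise from north.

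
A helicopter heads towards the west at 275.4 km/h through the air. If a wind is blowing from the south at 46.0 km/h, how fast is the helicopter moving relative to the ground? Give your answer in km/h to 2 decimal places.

279.22 km/h

Taking east as x and north as y: velocity relative to the air = (-275.400, 0.000) km/h; the air relative to ground = (0.000, 46.000) km/h.
Velocity relative to ground = (-275.400, 0.000) + (0.000, 46.000) = (-275.400, 46.000) km/h.
Speed = |(-275.400, 46.000)| = 279.215 km/h.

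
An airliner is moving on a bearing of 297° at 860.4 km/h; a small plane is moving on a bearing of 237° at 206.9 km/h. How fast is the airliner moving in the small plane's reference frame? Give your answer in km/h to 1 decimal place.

777.9 km/h

Taking east as x and north as y: airliner velocity = (-766.622, 390.613) km/h; small plane velocity = (-173.521, -112.686) km/h.
Velocity of airliner relative to small plane = (-766.622, 390.613) − (-173.521, -112.686) = (-593.101, 503.299) km/h.
Magnitude = |(-593.101, 503.299)| = 777.868 km/h.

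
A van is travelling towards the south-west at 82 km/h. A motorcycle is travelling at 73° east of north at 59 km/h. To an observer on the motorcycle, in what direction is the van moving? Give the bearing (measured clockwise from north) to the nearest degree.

Taking east as x and north as y: van velocity = (-57.983, -57.983) km/h; motorcycle velocity = (56.422, 17.250) km/h.
Velocity of van relative to motorcycle = (-57.983, -57.983) − (56.422, 17.250) = (-114.405, -75.233) km/h.
Bearing = atan2(-114.40, -75.23) = 236.67° clockwise from north.

237°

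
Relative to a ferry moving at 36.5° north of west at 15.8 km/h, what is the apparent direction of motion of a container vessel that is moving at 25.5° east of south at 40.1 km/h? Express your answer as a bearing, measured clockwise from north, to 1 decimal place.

Taking east as x and north as y: container vessel velocity = (17.263, -36.194) km/h; ferry velocity = (-12.701, 9.398) km/h.
Velocity of container vessel relative to ferry = (17.263, -36.194) − (-12.701, 9.398) = (29.964, -45.592) km/h.
Bearing = atan2(29.96, -45.59) = 146.69° clockwise from north.

146.7°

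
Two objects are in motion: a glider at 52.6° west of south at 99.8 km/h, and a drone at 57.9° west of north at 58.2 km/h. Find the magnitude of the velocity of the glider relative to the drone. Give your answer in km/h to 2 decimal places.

96.33 km/h

Taking east as x and north as y: glider velocity = (-79.283, -60.616) km/h; drone velocity = (-49.302, 30.927) km/h.
Velocity of glider relative to drone = (-79.283, -60.616) − (-49.302, 30.927) = (-29.980, -91.544) km/h.
Magnitude = |(-29.980, -91.544)| = 96.328 km/h.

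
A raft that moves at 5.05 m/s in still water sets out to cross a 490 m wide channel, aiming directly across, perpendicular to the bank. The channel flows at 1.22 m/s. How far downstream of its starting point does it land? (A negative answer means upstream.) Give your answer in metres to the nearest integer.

118 m

Perpendicular speed = 5.050 m/s; crossing time = 490 / 5.050 = 97.030 s.
Net downstream speed = 1.220 m/s.
Drift = 1.220 × 97.030 = 118.376 m (downstream).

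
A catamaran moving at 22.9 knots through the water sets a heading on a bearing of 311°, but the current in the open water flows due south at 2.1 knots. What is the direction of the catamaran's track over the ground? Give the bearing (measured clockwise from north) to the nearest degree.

Taking east as x and north as y: velocity relative to the water = (-17.283, 15.024) knots; the water relative to ground = (0.000, -2.100) knots.
Velocity relative to ground = (-17.283, 15.024) + (0.000, -2.100) = (-17.283, 12.924) knots.
Bearing = atan2(-17.28, 12.92) = 306.79° clockwise from north.

307°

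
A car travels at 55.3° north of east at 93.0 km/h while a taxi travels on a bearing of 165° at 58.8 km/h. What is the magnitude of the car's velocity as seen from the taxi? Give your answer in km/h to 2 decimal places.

138.49 km/h

Taking east as x and north as y: car velocity = (52.943, 76.459) km/h; taxi velocity = (15.219, -56.796) km/h.
Velocity of car relative to taxi = (52.943, 76.459) − (15.219, -56.796) = (37.724, 133.256) km/h.
Magnitude = |(37.724, 133.256)| = 138.493 km/h.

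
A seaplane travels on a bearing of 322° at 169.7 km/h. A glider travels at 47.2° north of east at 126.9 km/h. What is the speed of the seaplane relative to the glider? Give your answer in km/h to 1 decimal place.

Taking east as x and north as y: seaplane velocity = (-104.478, 133.725) km/h; glider velocity = (86.221, 93.110) km/h.
Velocity of seaplane relative to glider = (-104.478, 133.725) − (86.221, 93.110) = (-190.699, 40.615) km/h.
Magnitude = |(-190.699, 40.615)| = 194.976 km/h.

195.0 km/h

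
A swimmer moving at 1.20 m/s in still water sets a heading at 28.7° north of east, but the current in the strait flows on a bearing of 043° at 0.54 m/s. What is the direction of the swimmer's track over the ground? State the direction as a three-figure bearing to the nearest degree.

056°

Taking east as x and north as y: velocity relative to the water = (1.053, 0.576) m/s; the water relative to ground = (0.368, 0.395) m/s.
Velocity relative to ground = (1.053, 0.576) + (0.368, 0.395) = (1.421, 0.971) m/s.
Bearing = atan2(1.42, 0.97) = 55.65° clockwise from north.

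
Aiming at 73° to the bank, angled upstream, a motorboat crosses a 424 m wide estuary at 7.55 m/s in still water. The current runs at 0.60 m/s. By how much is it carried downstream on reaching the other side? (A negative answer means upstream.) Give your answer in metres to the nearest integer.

-94 m

Perpendicular speed = 7.220 m/s; crossing time = 424 / 7.220 = 58.725 s.
Net downstream speed = -1.607 m/s.
Drift = -1.607 × 58.725 = -94.395 m (upstream).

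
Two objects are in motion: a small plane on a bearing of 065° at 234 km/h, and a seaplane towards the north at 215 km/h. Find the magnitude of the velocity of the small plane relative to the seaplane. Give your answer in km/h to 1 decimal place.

241.8 km/h

Taking east as x and north as y: small plane velocity = (212.076, 98.893) km/h; seaplane velocity = (0.000, 215.000) km/h.
Velocity of small plane relative to seaplane = (212.076, 98.893) − (0.000, 215.000) = (212.076, -116.107) km/h.
Magnitude = |(212.076, -116.107)| = 241.779 km/h.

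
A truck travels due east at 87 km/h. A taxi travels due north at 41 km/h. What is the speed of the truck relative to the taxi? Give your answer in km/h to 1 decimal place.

96.2 km/h

Taking east as x and north as y: truck velocity = (87.000, 0.000) km/h; taxi velocity = (0.000, 41.000) km/h.
Velocity of truck relative to taxi = (87.000, 0.000) − (0.000, 41.000) = (87.000, -41.000) km/h.
Magnitude = |(87.000, -41.000)| = 96.177 km/h.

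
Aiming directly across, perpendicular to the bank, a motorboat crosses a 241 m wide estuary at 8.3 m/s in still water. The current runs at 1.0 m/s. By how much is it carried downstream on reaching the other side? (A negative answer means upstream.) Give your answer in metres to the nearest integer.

29 m

Perpendicular speed = 8.300 m/s; crossing time = 241 / 8.300 = 29.036 s.
Net downstream speed = 1.000 m/s.
Drift = 1.000 × 29.036 = 29.036 m (downstream).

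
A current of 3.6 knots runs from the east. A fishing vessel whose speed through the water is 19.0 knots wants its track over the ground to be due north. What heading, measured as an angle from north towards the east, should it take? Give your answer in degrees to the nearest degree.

11°

The current pushes perpendicular to the desired track; the heading must have a component into the current equal to 3.6 knots: 19.0 sin θ = 3.6.
sin θ = 0.1895, so θ = 10.922°.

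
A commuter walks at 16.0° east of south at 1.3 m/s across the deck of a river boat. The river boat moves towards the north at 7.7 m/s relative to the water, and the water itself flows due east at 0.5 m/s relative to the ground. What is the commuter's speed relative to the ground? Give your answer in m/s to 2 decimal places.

6.51 m/s

In east/north components (m/s): commuter relative to river boat = (0.358, -1.250); river boat relative to water = (0.000, 7.700); water relative to ground = (0.500, 0.000).
Sum = (0.858, 6.450) m/s.
Speed = |(0.858, 6.450)| = 6.507 m/s.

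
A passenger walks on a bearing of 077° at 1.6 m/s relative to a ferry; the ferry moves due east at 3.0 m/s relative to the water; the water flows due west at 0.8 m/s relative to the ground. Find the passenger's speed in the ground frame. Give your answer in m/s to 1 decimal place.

In east/north components (m/s): passenger relative to ferry = (1.559, 0.360); ferry relative to water = (3.000, 0.000); water relative to ground = (-0.800, 0.000).
Sum = (3.759, 0.360) m/s.
Speed = |(3.759, 0.360)| = 3.776 m/s.

3.8 m/s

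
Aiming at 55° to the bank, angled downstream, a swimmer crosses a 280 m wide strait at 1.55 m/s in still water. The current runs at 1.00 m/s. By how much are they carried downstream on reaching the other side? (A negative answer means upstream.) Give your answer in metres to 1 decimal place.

416.6 m

Perpendicular speed = 1.270 m/s; crossing time = 280 / 1.270 = 220.527 s.
Net downstream speed = 1.889 m/s.
Drift = 1.889 × 220.527 = 416.585 m (downstream).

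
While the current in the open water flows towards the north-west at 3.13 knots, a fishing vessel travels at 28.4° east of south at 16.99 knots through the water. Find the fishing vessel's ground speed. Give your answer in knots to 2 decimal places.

Taking east as x and north as y: velocity relative to the water = (8.081, -14.945) knots; the water relative to ground = (-2.213, 2.213) knots.
Velocity relative to ground = (8.081, -14.945) + (-2.213, 2.213) = (5.868, -12.732) knots.
Speed = |(5.868, -12.732)| = 14.019 knots.

14.02 knots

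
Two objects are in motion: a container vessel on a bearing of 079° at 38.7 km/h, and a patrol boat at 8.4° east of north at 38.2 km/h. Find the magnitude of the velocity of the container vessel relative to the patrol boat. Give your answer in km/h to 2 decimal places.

Taking east as x and north as y: container vessel velocity = (37.989, 7.384) km/h; patrol boat velocity = (5.580, 37.790) km/h.
Velocity of container vessel relative to patrol boat = (37.989, 7.384) − (5.580, 37.790) = (32.409, -30.406) km/h.
Magnitude = |(32.409, -30.406)| = 44.439 km/h.

44.44 km/h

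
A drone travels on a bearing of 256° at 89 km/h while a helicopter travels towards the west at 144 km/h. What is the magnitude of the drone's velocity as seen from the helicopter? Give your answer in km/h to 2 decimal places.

Taking east as x and north as y: drone velocity = (-86.356, -21.531) km/h; helicopter velocity = (-144.000, 0.000) km/h.
Velocity of drone relative to helicopter = (-86.356, -21.531) − (-144.000, 0.000) = (57.644, -21.531) km/h.
Magnitude = |(57.644, -21.531)| = 61.534 km/h.

61.53 km/h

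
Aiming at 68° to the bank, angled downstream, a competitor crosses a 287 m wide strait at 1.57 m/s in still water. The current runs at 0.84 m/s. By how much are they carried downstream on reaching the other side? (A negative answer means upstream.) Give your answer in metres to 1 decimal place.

281.6 m

Perpendicular speed = 1.456 m/s; crossing time = 287 / 1.456 = 197.159 s.
Net downstream speed = 1.428 m/s.
Drift = 1.428 × 197.159 = 281.569 m (downstream).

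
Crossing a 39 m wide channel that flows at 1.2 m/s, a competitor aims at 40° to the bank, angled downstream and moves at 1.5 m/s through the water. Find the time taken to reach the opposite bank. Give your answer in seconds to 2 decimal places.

40.45 s

The component of the competitor's velocity perpendicular to the bank is 1.5 × sin 40° = 0.964 m/s.
Only the cross-stream component determines the crossing time; the current contributes nothing perpendicular to the bank.
Time = 39 / 0.964 = 40.449 s.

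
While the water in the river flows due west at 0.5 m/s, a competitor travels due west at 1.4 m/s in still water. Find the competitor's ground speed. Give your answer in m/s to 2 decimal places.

Taking east as x and north as y: velocity relative to the water = (-1.400, 0.000) m/s; the water relative to ground = (-0.500, 0.000) m/s.
Velocity relative to ground = (-1.400, 0.000) + (-0.500, 0.000) = (-1.900, 0.000) m/s.
Speed = |(-1.900, 0.000)| = 1.900 m/s.

1.90 m/s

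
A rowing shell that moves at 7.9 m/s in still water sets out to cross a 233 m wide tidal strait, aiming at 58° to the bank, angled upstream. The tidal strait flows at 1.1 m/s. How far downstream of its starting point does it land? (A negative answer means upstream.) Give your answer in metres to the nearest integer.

Perpendicular speed = 6.700 m/s; crossing time = 233 / 6.700 = 34.778 s.
Net downstream speed = -3.086 m/s.
Drift = -3.086 × 34.778 = -107.338 m (upstream).

-107 m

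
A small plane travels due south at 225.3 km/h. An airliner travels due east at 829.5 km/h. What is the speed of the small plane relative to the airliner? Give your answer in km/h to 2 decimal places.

Taking east as x and north as y: small plane velocity = (0.000, -225.300) km/h; airliner velocity = (829.500, 0.000) km/h.
Velocity of small plane relative to airliner = (0.000, -225.300) − (829.500, 0.000) = (-829.500, -225.300) km/h.
Magnitude = |(-829.500, -225.300)| = 859.552 km/h.

859.55 km/h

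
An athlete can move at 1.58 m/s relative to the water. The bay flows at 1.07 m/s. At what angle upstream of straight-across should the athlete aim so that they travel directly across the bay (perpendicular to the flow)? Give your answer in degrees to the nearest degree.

To cancel the current, the upstream component of the athlete's velocity must equal the flow: 1.58 sin θ = 1.07.
sin θ = 1.07 / 1.58 = 0.6772.
θ = arcsin(0.6772) = 42.626°.

43°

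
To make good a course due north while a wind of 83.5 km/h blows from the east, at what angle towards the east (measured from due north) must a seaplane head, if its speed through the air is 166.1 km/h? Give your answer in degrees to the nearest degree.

The wind pushes perpendicular to the desired track; the heading must have a component into the wind equal to 83.5 km/h: 166.1 sin θ = 83.5.
sin θ = 0.5027, so θ = 30.179°.

30°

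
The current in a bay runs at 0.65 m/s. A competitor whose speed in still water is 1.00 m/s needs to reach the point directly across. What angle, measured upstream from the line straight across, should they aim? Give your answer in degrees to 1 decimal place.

40.5°

To cancel the current, the upstream component of the competitor's velocity must equal the flow: 1.00 sin θ = 0.65.
sin θ = 0.65 / 1.00 = 0.6500.
θ = arcsin(0.6500) = 40.542°.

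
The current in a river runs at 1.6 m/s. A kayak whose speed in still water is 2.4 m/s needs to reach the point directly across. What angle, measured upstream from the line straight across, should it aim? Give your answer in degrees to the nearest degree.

To cancel the current, the upstream component of the kayak's velocity must equal the flow: 2.4 sin θ = 1.6.
sin θ = 1.6 / 2.4 = 0.6667.
θ = arcsin(0.6667) = 41.810°.

42°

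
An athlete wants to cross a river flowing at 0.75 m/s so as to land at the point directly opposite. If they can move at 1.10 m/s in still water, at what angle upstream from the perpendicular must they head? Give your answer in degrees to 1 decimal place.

43.0°

To cancel the current, the upstream component of the athlete's velocity must equal the flow: 1.10 sin θ = 0.75.
sin θ = 0.75 / 1.10 = 0.6818.
θ = arcsin(0.6818) = 42.986°.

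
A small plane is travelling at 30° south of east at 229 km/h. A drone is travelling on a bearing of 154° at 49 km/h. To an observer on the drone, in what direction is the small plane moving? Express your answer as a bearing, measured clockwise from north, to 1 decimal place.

111.7°

Taking east as x and north as y: small plane velocity = (198.320, -114.500) km/h; drone velocity = (21.480, -44.041) km/h.
Velocity of small plane relative to drone = (198.320, -114.500) − (21.480, -44.041) = (176.840, -70.459) km/h.
Bearing = atan2(176.84, -70.46) = 111.72° clockwise from north.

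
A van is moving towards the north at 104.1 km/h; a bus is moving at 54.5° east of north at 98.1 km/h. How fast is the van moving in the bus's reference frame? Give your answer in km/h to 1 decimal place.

Taking east as x and north as y: van velocity = (0.000, 104.100) km/h; bus velocity = (79.865, 56.967) km/h.
Velocity of van relative to bus = (0.000, 104.100) − (79.865, 56.967) = (-79.865, 47.133) km/h.
Magnitude = |(-79.865, 47.133)| = 92.736 km/h.

92.7 km/h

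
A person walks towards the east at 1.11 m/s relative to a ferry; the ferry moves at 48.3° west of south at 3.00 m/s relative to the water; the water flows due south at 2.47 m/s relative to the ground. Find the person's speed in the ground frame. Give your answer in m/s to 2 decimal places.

In east/north components (m/s): person relative to ferry = (1.110, 0.000); ferry relative to water = (-2.240, -1.996); water relative to ground = (0.000, -2.470).
Sum = (-1.130, -4.466) m/s.
Speed = |(-1.130, -4.466)| = 4.606 m/s.

4.61 m/s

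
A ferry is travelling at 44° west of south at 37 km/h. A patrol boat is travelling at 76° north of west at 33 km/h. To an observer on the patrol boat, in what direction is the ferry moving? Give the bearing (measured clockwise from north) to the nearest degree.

197°

Taking east as x and north as y: ferry velocity = (-25.702, -26.616) km/h; patrol boat velocity = (-7.983, 32.020) km/h.
Velocity of ferry relative to patrol boat = (-25.702, -26.616) − (-7.983, 32.020) = (-17.719, -58.635) km/h.
Bearing = atan2(-17.72, -58.64) = 196.81° clockwise from north.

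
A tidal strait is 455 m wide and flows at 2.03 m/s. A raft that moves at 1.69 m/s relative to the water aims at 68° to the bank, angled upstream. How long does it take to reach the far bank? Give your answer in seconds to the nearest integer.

The component of the raft's velocity perpendicular to the bank is 1.69 × sin 68° = 1.567 m/s.
Only the cross-stream component determines the crossing time; the current contributes nothing perpendicular to the bank.
Time = 455 / 1.567 = 290.375 s.

290 s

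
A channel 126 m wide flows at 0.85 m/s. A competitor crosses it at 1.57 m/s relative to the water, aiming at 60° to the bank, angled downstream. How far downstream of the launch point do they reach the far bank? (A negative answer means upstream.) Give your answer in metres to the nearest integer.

152 m

Perpendicular speed = 1.360 m/s; crossing time = 126 / 1.360 = 92.670 s.
Net downstream speed = 1.635 m/s.
Drift = 1.635 × 92.670 = 151.516 m (downstream).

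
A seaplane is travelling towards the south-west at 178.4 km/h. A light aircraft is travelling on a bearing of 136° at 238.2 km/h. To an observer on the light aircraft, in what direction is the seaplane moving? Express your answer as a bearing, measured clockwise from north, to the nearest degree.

279°

Taking east as x and north as y: seaplane velocity = (-126.148, -126.148) km/h; light aircraft velocity = (165.468, -171.347) km/h.
Velocity of seaplane relative to light aircraft = (-126.148, -126.148) − (165.468, -171.347) = (-291.615, 45.199) km/h.
Bearing = atan2(-291.62, 45.20) = 278.81° clockwise from north.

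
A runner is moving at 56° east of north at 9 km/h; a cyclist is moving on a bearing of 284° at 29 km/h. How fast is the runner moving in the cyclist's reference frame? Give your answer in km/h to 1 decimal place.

Taking east as x and north as y: runner velocity = (7.461, 5.033) km/h; cyclist velocity = (-28.139, 7.016) km/h.
Velocity of runner relative to cyclist = (7.461, 5.033) − (-28.139, 7.016) = (35.600, -1.983) km/h.
Magnitude = |(35.600, -1.983)| = 35.655 km/h.

35.7 km/h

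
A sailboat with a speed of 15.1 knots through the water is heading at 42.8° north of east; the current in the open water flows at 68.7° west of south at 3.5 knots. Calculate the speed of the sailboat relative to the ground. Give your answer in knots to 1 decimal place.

Taking east as x and north as y: velocity relative to the water = (11.079, 10.260) knots; the water relative to ground = (-3.261, -1.271) knots.
Velocity relative to ground = (11.079, 10.260) + (-3.261, -1.271) = (7.818, 8.988) knots.
Speed = |(7.818, 8.988)| = 11.913 knots.

11.9 knots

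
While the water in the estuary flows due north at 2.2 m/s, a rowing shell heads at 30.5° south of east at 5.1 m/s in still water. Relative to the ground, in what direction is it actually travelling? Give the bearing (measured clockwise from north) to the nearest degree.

Taking east as x and north as y: velocity relative to the water = (4.394, -2.588) m/s; the water relative to ground = (0.000, 2.200) m/s.
Velocity relative to ground = (4.394, -2.588) + (0.000, 2.200) = (4.394, -0.388) m/s.
Bearing = atan2(4.39, -0.39) = 95.05° clockwise from north.

095°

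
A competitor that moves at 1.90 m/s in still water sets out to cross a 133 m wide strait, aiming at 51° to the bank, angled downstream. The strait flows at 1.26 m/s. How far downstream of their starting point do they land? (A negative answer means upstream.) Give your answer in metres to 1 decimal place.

221.2 m

Perpendicular speed = 1.477 m/s; crossing time = 133 / 1.477 = 90.073 s.
Net downstream speed = 2.456 m/s.
Drift = 2.456 × 90.073 = 221.193 m (downstream).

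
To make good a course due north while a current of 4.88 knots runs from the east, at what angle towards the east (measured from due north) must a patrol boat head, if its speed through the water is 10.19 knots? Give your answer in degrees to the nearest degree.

29°

The current pushes perpendicular to the desired track; the heading must have a component into the current equal to 4.88 knots: 10.19 sin θ = 4.88.
sin θ = 0.4789, so θ = 28.614°.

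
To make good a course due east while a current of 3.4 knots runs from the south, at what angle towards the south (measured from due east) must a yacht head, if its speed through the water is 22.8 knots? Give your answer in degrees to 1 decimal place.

8.6°

The current pushes perpendicular to the desired track; the heading must have a component into the current equal to 3.4 knots: 22.8 sin θ = 3.4.
sin θ = 0.1491, so θ = 8.576°.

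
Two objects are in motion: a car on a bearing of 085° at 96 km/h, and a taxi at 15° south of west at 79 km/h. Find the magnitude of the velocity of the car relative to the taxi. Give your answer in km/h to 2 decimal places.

Taking east as x and north as y: car velocity = (95.635, 8.367) km/h; taxi velocity = (-76.308, -20.447) km/h.
Velocity of car relative to taxi = (95.635, 8.367) − (-76.308, -20.447) = (171.943, 28.814) km/h.
Magnitude = |(171.943, 28.814)| = 174.340 km/h.

174.34 km/h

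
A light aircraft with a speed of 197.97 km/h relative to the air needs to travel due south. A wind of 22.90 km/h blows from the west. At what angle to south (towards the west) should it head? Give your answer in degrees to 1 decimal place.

The wind pushes perpendicular to the desired track; the heading must have a component into the wind equal to 22.90 km/h: 197.97 sin θ = 22.90.
sin θ = 0.1157, so θ = 6.643°.

6.6°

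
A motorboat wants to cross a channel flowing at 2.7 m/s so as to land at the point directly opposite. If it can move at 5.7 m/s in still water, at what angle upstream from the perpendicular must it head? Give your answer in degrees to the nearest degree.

28°

To cancel the current, the upstream component of the motorboat's velocity must equal the flow: 5.7 sin θ = 2.7.
sin θ = 2.7 / 5.7 = 0.4737.
θ = arcsin(0.4737) = 28.274°.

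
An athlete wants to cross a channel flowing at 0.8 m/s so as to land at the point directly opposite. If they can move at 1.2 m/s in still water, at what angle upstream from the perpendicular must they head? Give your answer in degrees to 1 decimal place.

41.8°

To cancel the current, the upstream component of the athlete's velocity must equal the flow: 1.2 sin θ = 0.8.
sin θ = 0.8 / 1.2 = 0.6667.
θ = arcsin(0.6667) = 41.810°.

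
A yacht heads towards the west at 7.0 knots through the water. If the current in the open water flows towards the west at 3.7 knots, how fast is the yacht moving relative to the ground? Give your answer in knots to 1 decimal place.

Taking east as x and north as y: velocity relative to the water = (-7.000, 0.000) knots; the water relative to ground = (-3.700, 0.000) knots.
Velocity relative to ground = (-7.000, 0.000) + (-3.700, 0.000) = (-10.700, 0.000) knots.
Speed = |(-10.700, 0.000)| = 10.700 knots.

10.7 knots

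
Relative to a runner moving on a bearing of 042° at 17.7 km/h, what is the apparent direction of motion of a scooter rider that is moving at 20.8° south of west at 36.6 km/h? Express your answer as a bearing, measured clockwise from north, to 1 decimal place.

240.4°

Taking east as x and north as y: scooter rider velocity = (-34.215, -12.997) km/h; runner velocity = (11.844, 13.154) km/h.
Velocity of scooter rider relative to runner = (-34.215, -12.997) − (11.844, 13.154) = (-46.058, -26.151) km/h.
Bearing = atan2(-46.06, -26.15) = 240.41° clockwise from north.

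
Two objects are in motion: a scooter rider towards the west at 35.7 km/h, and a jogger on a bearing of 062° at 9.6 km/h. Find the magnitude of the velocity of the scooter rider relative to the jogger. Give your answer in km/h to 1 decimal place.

Taking east as x and north as y: scooter rider velocity = (-35.700, 0.000) km/h; jogger velocity = (8.476, 4.507) km/h.
Velocity of scooter rider relative to jogger = (-35.700, 0.000) − (8.476, 4.507) = (-44.176, -4.507) km/h.
Magnitude = |(-44.176, -4.507)| = 44.406 km/h.

44.4 km/h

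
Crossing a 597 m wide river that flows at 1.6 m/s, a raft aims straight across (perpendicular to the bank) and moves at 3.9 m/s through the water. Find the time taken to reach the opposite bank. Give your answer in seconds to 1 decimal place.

The component of the raft's velocity perpendicular to the bank is 3.9 m/s.
Only the cross-stream component determines the crossing time; the current contributes nothing perpendicular to the bank.
Time = 597 / 3.900 = 153.077 s.

153.1 s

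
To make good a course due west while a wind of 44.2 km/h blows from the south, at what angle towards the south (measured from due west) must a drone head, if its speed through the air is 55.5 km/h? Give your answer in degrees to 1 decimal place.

52.8°

The wind pushes perpendicular to the desired track; the heading must have a component into the wind equal to 44.2 km/h: 55.5 sin θ = 44.2.
sin θ = 0.7964, so θ = 52.787°.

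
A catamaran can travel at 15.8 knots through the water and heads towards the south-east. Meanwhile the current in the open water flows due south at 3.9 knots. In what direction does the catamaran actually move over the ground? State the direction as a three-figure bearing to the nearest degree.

143°

Taking east as x and north as y: velocity relative to the water = (11.172, -11.172) knots; the water relative to ground = (0.000, -3.900) knots.
Velocity relative to ground = (11.172, -11.172) + (0.000, -3.900) = (11.172, -15.072) knots.
Bearing = atan2(11.17, -15.07) = 143.45° clockwise from north.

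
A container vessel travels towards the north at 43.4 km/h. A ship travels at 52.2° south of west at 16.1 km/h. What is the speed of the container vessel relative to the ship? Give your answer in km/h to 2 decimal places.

Taking east as x and north as y: container vessel velocity = (0.000, 43.400) km/h; ship velocity = (-9.868, -12.721) km/h.
Velocity of container vessel relative to ship = (0.000, 43.400) − (-9.868, -12.721) = (9.868, 56.121) km/h.
Magnitude = |(9.868, 56.121)| = 56.982 km/h.

56.98 km/h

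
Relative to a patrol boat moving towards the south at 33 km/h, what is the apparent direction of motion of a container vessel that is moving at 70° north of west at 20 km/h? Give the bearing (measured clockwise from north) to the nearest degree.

352°

Taking east as x and north as y: container vessel velocity = (-6.840, 18.794) km/h; patrol boat velocity = (0.000, -33.000) km/h.
Velocity of container vessel relative to patrol boat = (-6.840, 18.794) − (0.000, -33.000) = (-6.840, 51.794) km/h.
Bearing = atan2(-6.84, 51.79) = 352.48° clockwise from north.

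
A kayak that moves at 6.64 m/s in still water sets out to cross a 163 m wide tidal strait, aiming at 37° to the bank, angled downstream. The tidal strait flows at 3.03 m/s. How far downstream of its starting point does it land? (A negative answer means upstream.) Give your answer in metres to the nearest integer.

Perpendicular speed = 3.996 m/s; crossing time = 163 / 3.996 = 40.790 s.
Net downstream speed = 8.333 m/s.
Drift = 8.333 × 40.790 = 339.903 m (downstream).

340 m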